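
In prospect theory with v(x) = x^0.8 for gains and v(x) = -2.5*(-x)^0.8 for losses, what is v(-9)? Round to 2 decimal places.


Since x = -9 < 0, use v(x) = -lambda*(-x)^alpha
(-x) = 9
9^0.8 = 5.7995
v(-9) = -2.5 * 5.7995
= -14.50


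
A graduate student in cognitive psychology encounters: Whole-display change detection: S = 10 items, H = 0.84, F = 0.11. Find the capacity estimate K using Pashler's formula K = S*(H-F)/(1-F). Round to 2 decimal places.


K = S * (H - F) / (1 - F)
H - F = 0.73
1 - F = 0.89
K = 10 * 0.73 / 0.89
= 8.20


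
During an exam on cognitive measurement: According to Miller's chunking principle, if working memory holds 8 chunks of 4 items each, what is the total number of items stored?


Total items = chunks * items_per_chunk
= 8 * 4
= 32


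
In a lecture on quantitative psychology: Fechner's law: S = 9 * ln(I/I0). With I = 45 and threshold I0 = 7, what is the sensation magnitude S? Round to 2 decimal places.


S = 9 * ln(45/7)
I/I0 = 6.428571
ln(6.428571) = 1.8608
S = 9 * 1.8608
= 16.75


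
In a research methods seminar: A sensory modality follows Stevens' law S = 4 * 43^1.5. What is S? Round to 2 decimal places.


S = 4 * 43^1.5
43^1.5 = 281.9699
S = 4 * 281.9699
= 1127.88


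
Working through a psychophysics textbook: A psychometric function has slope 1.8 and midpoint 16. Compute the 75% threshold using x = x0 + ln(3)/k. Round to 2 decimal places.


At P = 0.75: 0.75 = 1/(1 + e^(-k*(x-x0)))
Solving: e^(-k*(x-x0)) = 1/3
x = x0 + ln(3)/k
ln(3) = 1.0986
x = 16 + 1.0986/1.8
= 16 + 0.6103
= 16.61


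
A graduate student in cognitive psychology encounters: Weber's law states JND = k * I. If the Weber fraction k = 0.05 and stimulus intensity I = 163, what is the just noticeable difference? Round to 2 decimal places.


JND = k * I
JND = 0.05 * 163
= 8.15


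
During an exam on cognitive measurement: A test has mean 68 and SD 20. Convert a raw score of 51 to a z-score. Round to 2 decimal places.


z = (X - mu) / sigma
= (51 - 68) / 20
= -17 / 20
= -0.85


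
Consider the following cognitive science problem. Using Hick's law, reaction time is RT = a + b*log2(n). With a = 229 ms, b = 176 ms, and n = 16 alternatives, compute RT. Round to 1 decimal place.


RT = 229 + 176 * log2(16)
log2(16) = 4.0
RT = 229 + 176 * 4.0
= 229 + 704.0
= 933.0 ms


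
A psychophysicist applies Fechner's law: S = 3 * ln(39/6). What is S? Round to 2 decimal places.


S = 3 * ln(39/6)
I/I0 = 6.5
ln(6.5) = 1.8718
S = 3 * 1.8718
= 5.62


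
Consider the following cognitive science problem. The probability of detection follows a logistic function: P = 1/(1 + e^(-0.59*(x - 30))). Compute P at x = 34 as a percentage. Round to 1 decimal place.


P(x) = 1/(1 + e^(-0.59*(34 - 30)))
Exponent = -0.59 * 4 = -2.36
e^(-2.36) = 0.09442
P = 1/(1 + 0.09442) = 0.913726
Percentage = 91.4


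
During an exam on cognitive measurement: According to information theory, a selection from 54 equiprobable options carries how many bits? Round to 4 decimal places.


H = log2(n)
H = log2(54)
= 5.7549


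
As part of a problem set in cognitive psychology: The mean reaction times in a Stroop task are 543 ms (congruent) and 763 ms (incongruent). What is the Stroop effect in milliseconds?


Stroop effect = RT(incongruent) - RT(congruent)
= 763 - 543
= 220 ms


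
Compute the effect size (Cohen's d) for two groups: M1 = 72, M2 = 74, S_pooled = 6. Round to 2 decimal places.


Cohen's d = (M1 - M2) / S_pooled
= (72 - 74) / 6
= -2 / 6
= -0.33


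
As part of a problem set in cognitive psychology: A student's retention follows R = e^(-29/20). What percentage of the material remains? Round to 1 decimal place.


R = e^(-t/S)
-t/S = -29/20 = -1.45
R = e^(-1.45) = 0.23457
Percentage = 0.23457 * 100
= 23.5


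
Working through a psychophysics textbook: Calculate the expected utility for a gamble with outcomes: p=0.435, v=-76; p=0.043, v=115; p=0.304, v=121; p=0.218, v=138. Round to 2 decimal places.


EU = sum(p_i * v_i)
0.435 * -76 = -33.06
0.043 * 115 = 4.945
0.304 * 121 = 36.784
0.218 * 138 = 30.084
EU = -33.06 + 4.945 + 36.784 + 30.084
= 38.75


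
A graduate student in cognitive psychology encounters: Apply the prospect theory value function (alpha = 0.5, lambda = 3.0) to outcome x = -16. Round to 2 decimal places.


Since x = -16 < 0, use v(x) = -lambda*(-x)^alpha
(-x) = 16
16^0.5 = 4.0
v(-16) = -3.0 * 4.0
= -12.00


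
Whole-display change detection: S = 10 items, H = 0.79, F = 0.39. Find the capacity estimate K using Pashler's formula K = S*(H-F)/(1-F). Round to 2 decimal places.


K = S * (H - F) / (1 - F)
H - F = 0.4
1 - F = 0.61
K = 10 * 0.4 / 0.61
= 6.56


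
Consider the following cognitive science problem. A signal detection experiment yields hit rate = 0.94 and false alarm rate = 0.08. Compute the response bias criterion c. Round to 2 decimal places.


c = -0.5 * (z(HR) + z(FAR))
z(0.94) = 1.5548
z(0.08) = -1.4051
c = -0.5 * (1.5548 + -1.4051)
= -0.5 * 0.1497
= -0.07


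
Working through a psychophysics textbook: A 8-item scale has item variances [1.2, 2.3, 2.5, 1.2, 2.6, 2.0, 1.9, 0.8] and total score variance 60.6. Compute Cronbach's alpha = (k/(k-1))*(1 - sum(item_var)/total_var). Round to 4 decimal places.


alpha = (k/(k-1)) * (1 - sum(s_i^2)/s_total^2)
sum(item variances) = 14.5
k/(k-1) = 8/7 = 1.142857
1 - 14.5/60.6 = 1 - 0.239274 = 0.760726
alpha = 1.142857 * 0.760726
= 0.8694


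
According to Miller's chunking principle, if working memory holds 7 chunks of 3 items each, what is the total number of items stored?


Total items = chunks * items_per_chunk
= 7 * 3
= 21


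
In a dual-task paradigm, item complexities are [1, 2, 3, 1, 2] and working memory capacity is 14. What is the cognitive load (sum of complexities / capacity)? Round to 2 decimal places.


Total complexity = 1 + 2 + 3 + 1 + 2 = 9
Load = total / capacity = 9 / 14
= 0.64


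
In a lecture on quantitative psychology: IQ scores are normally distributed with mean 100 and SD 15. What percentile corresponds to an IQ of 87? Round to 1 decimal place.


z = (IQ - mean) / SD
z = (87 - 100) / 15 = -0.8667
Percentile = Phi(-0.8667) * 100
Phi(-0.8667) = 0.193053
= 19.3


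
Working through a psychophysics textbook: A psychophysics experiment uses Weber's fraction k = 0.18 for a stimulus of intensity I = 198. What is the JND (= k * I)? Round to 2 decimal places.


JND = k * I
JND = 0.18 * 198
= 35.64


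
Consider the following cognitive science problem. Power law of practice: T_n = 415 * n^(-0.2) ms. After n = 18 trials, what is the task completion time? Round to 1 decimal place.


T_n = 415 * 18^(-0.2)
18^(-0.2) = 0.560978
T_n = 415 * 0.560978
= 232.8 ms


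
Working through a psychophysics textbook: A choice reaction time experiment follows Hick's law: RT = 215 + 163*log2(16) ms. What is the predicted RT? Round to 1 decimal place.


RT = 215 + 163 * log2(16)
log2(16) = 4.0
RT = 215 + 163 * 4.0
= 215 + 652.0
= 867.0 ms


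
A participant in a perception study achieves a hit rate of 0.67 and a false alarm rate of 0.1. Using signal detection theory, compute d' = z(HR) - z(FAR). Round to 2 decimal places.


d' = z(HR) - z(FAR)
z(0.67) = 0.4399
z(0.1) = -1.2816
d' = 0.4399 - -1.2816
= 1.72


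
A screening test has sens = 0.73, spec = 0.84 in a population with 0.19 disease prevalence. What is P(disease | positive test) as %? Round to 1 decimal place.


PPV = (sens * prev) / (sens * prev + (1-spec) * (1-prev))
Numerator = 0.73 * 0.19 = 0.1387
P(positive and no disease) = (1 - spec) * (1 - prev) = (1 - 0.84) * (1 - 0.19) = 0.1296
Denominator = 0.1387 + 0.1296 = 0.2683
PPV = 0.1387 / 0.2683 = 0.516959
As percentage = 51.7


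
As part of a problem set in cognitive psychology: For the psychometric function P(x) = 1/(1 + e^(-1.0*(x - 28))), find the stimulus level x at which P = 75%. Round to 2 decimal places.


At P = 0.75: 0.75 = 1/(1 + e^(-k*(x-x0)))
Solving: e^(-k*(x-x0)) = 1/3
x = x0 + ln(3)/k
ln(3) = 1.0986
x = 28 + 1.0986/1.0
= 28 + 1.0986
= 29.10


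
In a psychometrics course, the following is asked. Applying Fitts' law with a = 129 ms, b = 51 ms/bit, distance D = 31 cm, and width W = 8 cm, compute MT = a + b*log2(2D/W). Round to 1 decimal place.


MT = 129 + 51 * log2(2*31/8)
2D/W = 7.75
log2(7.75) = 2.9542
MT = 129 + 51 * 2.9542
= 279.7 ms


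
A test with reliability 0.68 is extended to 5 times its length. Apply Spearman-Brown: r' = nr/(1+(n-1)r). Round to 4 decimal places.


r_new = n*r / (1 + (n-1)*r)
Numerator = 5 * 0.68 = 3.4
Denominator = 1 + 4 * 0.68 = 3.72
r_new = 3.4 / 3.72
= 0.9140


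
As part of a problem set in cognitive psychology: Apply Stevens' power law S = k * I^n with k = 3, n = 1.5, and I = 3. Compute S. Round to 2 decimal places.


S = 3 * 3^1.5
3^1.5 = 5.1962
S = 3 * 5.1962
= 15.59


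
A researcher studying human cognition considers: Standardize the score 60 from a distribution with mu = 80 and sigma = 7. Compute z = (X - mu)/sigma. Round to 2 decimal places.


z = (X - mu) / sigma
= (60 - 80) / 7
= -20 / 7
= -2.86


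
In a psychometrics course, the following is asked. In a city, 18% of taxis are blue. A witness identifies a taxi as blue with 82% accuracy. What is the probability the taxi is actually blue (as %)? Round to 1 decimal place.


P(blue | says blue) = P(says blue | blue)*P(blue) / [P(says blue | blue)*P(blue) + P(says blue | not blue)*P(not blue)]
Numerator = 0.82 * 0.18 = 0.1476
False identification = 0.18 * 0.82 = 0.1476
P = 0.1476 / (0.1476 + 0.1476)
= 0.1476 / 0.2952
As percentage = 50.0


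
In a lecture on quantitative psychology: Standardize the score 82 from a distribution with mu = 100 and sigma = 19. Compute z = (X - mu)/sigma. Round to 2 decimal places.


z = (X - mu) / sigma
= (82 - 100) / 19
= -18 / 19
= -0.95


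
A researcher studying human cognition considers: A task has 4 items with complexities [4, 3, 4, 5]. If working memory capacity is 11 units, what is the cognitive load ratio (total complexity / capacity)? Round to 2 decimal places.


Total complexity = 4 + 3 + 4 + 5 = 16
Load = total / capacity = 16 / 11
= 1.45


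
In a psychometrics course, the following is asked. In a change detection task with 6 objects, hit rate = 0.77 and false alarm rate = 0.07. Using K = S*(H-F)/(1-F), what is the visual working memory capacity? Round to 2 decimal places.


K = S * (H - F) / (1 - F)
H - F = 0.7
1 - F = 0.93
K = 6 * 0.7 / 0.93
= 4.52


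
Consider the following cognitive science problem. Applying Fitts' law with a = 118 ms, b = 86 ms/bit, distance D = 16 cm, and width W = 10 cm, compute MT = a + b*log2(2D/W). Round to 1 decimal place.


MT = 118 + 86 * log2(2*16/10)
2D/W = 3.2
log2(3.2) = 1.6781
MT = 118 + 86 * 1.6781
= 262.3 ms


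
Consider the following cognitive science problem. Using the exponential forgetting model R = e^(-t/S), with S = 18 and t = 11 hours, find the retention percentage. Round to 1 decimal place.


R = e^(-t/S)
-t/S = -11/18 = -0.611111
R = e^(-0.611111) = 0.542748
Percentage = 0.542748 * 100
= 54.3


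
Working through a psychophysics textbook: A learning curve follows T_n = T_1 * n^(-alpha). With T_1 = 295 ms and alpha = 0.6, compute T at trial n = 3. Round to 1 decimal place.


T_n = 295 * 3^(-0.6)
3^(-0.6) = 0.517282
T_n = 295 * 0.517282
= 152.6 ms


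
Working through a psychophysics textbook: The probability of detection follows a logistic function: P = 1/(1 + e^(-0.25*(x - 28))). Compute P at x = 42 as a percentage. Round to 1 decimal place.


P(x) = 1/(1 + e^(-0.25*(42 - 28)))
Exponent = -0.25 * 14 = -3.5
e^(-3.5) = 0.030197
P = 1/(1 + 0.030197) = 0.970688
Percentage = 97.1


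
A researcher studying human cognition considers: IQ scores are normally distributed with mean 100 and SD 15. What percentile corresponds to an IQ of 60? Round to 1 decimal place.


z = (IQ - mean) / SD
z = (60 - 100) / 15 = -2.6667
Percentile = Phi(-2.6667) * 100
Phi(-2.6667) = 0.00383
= 0.4


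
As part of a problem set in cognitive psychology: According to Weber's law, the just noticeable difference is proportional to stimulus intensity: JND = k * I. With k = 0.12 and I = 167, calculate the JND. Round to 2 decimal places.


JND = k * I
JND = 0.12 * 167
= 20.04


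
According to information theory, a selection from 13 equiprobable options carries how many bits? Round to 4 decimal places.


H = log2(n)
H = log2(13)
= 3.7004


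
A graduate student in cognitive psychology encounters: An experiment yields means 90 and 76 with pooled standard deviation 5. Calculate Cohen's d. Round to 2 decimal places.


Cohen's d = (M1 - M2) / S_pooled
= (90 - 76) / 5
= 14 / 5
= 2.80


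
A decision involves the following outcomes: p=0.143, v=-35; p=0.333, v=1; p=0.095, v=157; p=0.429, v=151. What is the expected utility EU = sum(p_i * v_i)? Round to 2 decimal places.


EU = sum(p_i * v_i)
0.143 * -35 = -5.005
0.333 * 1 = 0.333
0.095 * 157 = 14.915
0.429 * 151 = 64.779
EU = -5.005 + 0.333 + 14.915 + 64.779
= 75.02


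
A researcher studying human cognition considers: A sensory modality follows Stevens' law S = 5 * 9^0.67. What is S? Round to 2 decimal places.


S = 5 * 9^0.67
9^0.67 = 4.3586
S = 5 * 4.3586
= 21.79


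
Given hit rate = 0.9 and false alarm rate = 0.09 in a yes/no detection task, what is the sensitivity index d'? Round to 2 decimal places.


d' = z(HR) - z(FAR)
z(0.9) = 1.2816
z(0.09) = -1.3408
d' = 1.2816 - -1.3408
= 2.62


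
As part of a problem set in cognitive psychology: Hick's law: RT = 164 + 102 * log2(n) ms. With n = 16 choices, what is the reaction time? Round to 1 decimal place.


RT = 164 + 102 * log2(16)
log2(16) = 4.0
RT = 164 + 102 * 4.0
= 164 + 408.0
= 572.0 ms


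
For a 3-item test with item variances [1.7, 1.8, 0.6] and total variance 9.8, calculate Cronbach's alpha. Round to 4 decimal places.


alpha = (k/(k-1)) * (1 - sum(s_i^2)/s_total^2)
sum(item variances) = 4.1
k/(k-1) = 3/2 = 1.5
1 - 4.1/9.8 = 1 - 0.418367 = 0.581633
alpha = 1.5 * 0.581633
= 0.8724


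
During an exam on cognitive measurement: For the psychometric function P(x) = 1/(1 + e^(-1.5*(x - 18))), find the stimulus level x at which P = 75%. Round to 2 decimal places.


At P = 0.75: 0.75 = 1/(1 + e^(-k*(x-x0)))
Solving: e^(-k*(x-x0)) = 1/3
x = x0 + ln(3)/k
ln(3) = 1.0986
x = 18 + 1.0986/1.5
= 18 + 0.7324
= 18.73


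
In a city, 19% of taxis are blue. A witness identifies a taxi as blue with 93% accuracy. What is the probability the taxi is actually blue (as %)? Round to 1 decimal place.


P(blue | says blue) = P(says blue | blue)*P(blue) / [P(says blue | blue)*P(blue) + P(says blue | not blue)*P(not blue)]
Numerator = 0.93 * 0.19 = 0.1767
False identification = 0.07 * 0.81 = 0.0567
P = 0.1767 / (0.1767 + 0.0567)
= 0.1767 / 0.2334
As percentage = 75.7


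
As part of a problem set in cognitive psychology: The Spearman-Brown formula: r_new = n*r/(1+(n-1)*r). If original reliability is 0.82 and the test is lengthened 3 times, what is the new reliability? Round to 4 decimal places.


r_new = n*r / (1 + (n-1)*r)
Numerator = 3 * 0.82 = 2.46
Denominator = 1 + 2 * 0.82 = 2.64
r_new = 2.46 / 2.64
= 0.9318


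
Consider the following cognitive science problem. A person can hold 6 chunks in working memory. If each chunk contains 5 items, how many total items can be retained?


Total items = chunks * items_per_chunk
= 6 * 5
= 30


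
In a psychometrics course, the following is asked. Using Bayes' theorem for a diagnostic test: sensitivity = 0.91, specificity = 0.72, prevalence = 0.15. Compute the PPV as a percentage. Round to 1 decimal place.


PPV = (sens * prev) / (sens * prev + (1-spec) * (1-prev))
Numerator = 0.91 * 0.15 = 0.1365
P(positive and no disease) = (1 - spec) * (1 - prev) = (1 - 0.72) * (1 - 0.15) = 0.238
Denominator = 0.1365 + 0.238 = 0.3745
PPV = 0.1365 / 0.3745 = 0.364486
As percentage = 36.4


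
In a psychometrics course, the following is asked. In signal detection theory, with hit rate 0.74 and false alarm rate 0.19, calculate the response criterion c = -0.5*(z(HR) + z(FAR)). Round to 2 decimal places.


c = -0.5 * (z(HR) + z(FAR))
z(0.74) = 0.6433
z(0.19) = -0.8779
c = -0.5 * (0.6433 + -0.8779)
= -0.5 * -0.2346
= 0.12


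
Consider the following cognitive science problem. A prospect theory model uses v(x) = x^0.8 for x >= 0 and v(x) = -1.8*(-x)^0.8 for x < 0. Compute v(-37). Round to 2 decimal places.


Since x = -37 < 0, use v(x) = -lambda*(-x)^alpha
(-x) = 37
37^0.8 = 17.9706
v(-37) = -1.8 * 17.9706
= -32.35


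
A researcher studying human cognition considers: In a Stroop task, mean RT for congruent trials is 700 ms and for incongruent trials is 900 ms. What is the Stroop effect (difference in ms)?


Stroop effect = RT(incongruent) - RT(congruent)
= 900 - 700
= 200 ms


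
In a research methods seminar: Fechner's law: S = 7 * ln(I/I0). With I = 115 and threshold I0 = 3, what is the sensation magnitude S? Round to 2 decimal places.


S = 7 * ln(115/3)
I/I0 = 38.333333
ln(38.333333) = 3.6463
S = 7 * 3.6463
= 25.52


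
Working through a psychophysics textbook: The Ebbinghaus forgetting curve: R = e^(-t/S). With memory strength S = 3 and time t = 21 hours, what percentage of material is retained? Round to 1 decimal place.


R = e^(-t/S)
-t/S = -21/3 = -7.0
R = e^(-7.0) = 0.000912
Percentage = 0.000912 * 100
= 0.1


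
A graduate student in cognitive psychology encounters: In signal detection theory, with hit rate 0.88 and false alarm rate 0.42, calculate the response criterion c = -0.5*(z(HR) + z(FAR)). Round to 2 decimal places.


c = -0.5 * (z(HR) + z(FAR))
z(0.88) = 1.175
z(0.42) = -0.2019
c = -0.5 * (1.175 + -0.2019)
= -0.5 * 0.9731
= -0.49


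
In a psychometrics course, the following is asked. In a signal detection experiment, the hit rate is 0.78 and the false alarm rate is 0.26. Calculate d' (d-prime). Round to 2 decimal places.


d' = z(HR) - z(FAR)
z(0.78) = 0.7722
z(0.26) = -0.6433
d' = 0.7722 - -0.6433
= 1.42


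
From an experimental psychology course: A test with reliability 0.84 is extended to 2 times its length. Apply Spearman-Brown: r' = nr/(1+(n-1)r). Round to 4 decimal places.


r_new = n*r / (1 + (n-1)*r)
Numerator = 2 * 0.84 = 1.68
Denominator = 1 + 1 * 0.84 = 1.84
r_new = 1.68 / 1.84
= 0.9130


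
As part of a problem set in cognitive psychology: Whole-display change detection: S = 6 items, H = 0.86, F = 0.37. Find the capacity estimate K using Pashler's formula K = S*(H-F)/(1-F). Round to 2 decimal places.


K = S * (H - F) / (1 - F)
H - F = 0.49
1 - F = 0.63
K = 6 * 0.49 / 0.63
= 4.67


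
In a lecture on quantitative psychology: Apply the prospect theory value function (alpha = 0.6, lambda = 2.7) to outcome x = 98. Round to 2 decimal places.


Since x = 98 >= 0, use v(x) = x^0.6
98^0.6 = 15.658
v(98) = 15.66


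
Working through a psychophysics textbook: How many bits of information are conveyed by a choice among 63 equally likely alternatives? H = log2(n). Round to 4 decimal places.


H = log2(n)
H = log2(63)
= 5.9773


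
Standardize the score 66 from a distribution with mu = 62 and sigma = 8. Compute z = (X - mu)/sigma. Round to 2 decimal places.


z = (X - mu) / sigma
= (66 - 62) / 8
= 4 / 8
= 0.50


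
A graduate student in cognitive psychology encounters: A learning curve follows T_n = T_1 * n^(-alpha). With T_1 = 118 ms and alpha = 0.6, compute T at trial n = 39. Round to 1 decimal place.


T_n = 118 * 39^(-0.6)
39^(-0.6) = 0.11101
T_n = 118 * 0.11101
= 13.1 ms


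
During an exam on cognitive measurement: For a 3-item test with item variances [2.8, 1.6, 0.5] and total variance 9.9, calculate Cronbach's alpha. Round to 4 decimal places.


alpha = (k/(k-1)) * (1 - sum(s_i^2)/s_total^2)
sum(item variances) = 4.9
k/(k-1) = 3/2 = 1.5
1 - 4.9/9.9 = 1 - 0.494949 = 0.505051
alpha = 1.5 * 0.505051
= 0.7576


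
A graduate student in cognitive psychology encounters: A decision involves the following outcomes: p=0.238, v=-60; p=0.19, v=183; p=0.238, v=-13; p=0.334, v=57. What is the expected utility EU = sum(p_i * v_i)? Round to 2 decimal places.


EU = sum(p_i * v_i)
0.238 * -60 = -14.28
0.19 * 183 = 34.77
0.238 * -13 = -3.094
0.334 * 57 = 19.038
EU = -14.28 + 34.77 + -3.094 + 19.038
= 36.43


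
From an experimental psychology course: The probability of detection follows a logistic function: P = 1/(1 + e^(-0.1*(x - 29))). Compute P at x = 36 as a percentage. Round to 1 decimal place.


P(x) = 1/(1 + e^(-0.1*(36 - 29)))
Exponent = -0.1 * 7 = -0.7
e^(-0.7) = 0.496585
P = 1/(1 + 0.496585) = 0.668188
Percentage = 66.8


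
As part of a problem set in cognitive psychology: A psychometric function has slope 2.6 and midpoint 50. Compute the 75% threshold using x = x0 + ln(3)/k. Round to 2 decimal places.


At P = 0.75: 0.75 = 1/(1 + e^(-k*(x-x0)))
Solving: e^(-k*(x-x0)) = 1/3
x = x0 + ln(3)/k
ln(3) = 1.0986
x = 50 + 1.0986/2.6
= 50 + 0.4225
= 50.42


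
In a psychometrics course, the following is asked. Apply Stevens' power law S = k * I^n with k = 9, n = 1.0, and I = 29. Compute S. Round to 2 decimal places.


S = 9 * 29^1.0
29^1.0 = 29.0
S = 9 * 29.0
= 261.00


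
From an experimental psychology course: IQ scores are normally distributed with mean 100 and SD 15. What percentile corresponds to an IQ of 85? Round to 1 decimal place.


z = (IQ - mean) / SD
z = (85 - 100) / 15 = -1.0
Percentile = Phi(-1.0) * 100
Phi(-1.0) = 0.158655
= 15.9


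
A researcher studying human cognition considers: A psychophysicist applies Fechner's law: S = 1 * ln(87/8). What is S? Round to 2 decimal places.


S = 1 * ln(87/8)
I/I0 = 10.875
ln(10.875) = 2.3865
S = 1 * 2.3865
= 2.39


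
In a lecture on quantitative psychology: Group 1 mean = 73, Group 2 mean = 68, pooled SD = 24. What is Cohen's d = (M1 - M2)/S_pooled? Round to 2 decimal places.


Cohen's d = (M1 - M2) / S_pooled
= (73 - 68) / 24
= 5 / 24
= 0.21


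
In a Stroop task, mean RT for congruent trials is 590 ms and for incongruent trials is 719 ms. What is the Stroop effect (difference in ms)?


Stroop effect = RT(incongruent) - RT(congruent)
= 719 - 590
= 129 ms


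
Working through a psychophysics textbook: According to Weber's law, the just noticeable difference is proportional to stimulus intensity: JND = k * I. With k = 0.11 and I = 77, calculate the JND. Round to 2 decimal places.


JND = k * I
JND = 0.11 * 77
= 8.47


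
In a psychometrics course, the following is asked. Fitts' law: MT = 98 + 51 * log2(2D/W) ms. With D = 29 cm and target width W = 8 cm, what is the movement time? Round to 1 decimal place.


MT = 98 + 51 * log2(2*29/8)
2D/W = 7.25
log2(7.25) = 2.858
MT = 98 + 51 * 2.858
= 243.8 ms


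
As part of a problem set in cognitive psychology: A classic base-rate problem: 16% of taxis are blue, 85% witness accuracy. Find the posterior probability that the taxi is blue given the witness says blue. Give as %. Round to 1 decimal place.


P(blue | says blue) = P(says blue | blue)*P(blue) / [P(says blue | blue)*P(blue) + P(says blue | not blue)*P(not blue)]
Numerator = 0.85 * 0.16 = 0.136
False identification = 0.15 * 0.84 = 0.126
P = 0.136 / (0.136 + 0.126)
= 0.136 / 0.262
As percentage = 51.9


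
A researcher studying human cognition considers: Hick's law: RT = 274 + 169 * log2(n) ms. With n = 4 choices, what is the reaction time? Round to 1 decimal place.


RT = 274 + 169 * log2(4)
log2(4) = 2.0
RT = 274 + 169 * 2.0
= 274 + 338.0
= 612.0 ms


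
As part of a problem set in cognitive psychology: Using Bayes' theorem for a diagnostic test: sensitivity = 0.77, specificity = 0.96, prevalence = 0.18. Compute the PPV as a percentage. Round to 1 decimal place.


PPV = (sens * prev) / (sens * prev + (1-spec) * (1-prev))
Numerator = 0.77 * 0.18 = 0.1386
P(positive and no disease) = (1 - spec) * (1 - prev) = (1 - 0.96) * (1 - 0.18) = 0.0328
Denominator = 0.1386 + 0.0328 = 0.1714
PPV = 0.1386 / 0.1714 = 0.808635
As percentage = 80.9


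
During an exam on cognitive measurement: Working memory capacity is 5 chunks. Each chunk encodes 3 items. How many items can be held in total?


Total items = chunks * items_per_chunk
= 5 * 3
= 15


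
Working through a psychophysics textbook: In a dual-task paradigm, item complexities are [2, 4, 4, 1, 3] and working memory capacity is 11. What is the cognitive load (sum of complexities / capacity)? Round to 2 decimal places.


Total complexity = 2 + 4 + 4 + 1 + 3 = 14
Load = total / capacity = 14 / 11
= 1.27


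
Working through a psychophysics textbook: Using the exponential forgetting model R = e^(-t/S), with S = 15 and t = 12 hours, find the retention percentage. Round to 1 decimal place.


R = e^(-t/S)
-t/S = -12/15 = -0.8
R = e^(-0.8) = 0.449329
Percentage = 0.449329 * 100
= 44.9


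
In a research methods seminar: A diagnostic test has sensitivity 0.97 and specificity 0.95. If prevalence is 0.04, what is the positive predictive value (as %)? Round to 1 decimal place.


PPV = (sens * prev) / (sens * prev + (1-spec) * (1-prev))
Numerator = 0.97 * 0.04 = 0.0388
P(positive and no disease) = (1 - spec) * (1 - prev) = (1 - 0.95) * (1 - 0.04) = 0.048
Denominator = 0.0388 + 0.048 = 0.0868
PPV = 0.0388 / 0.0868 = 0.447005
As percentage = 44.7


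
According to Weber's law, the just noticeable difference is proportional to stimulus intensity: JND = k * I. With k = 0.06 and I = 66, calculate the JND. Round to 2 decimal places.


JND = k * I
JND = 0.06 * 66
= 3.96


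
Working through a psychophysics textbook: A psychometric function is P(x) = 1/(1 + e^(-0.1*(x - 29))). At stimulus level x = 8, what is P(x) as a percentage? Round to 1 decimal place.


P(x) = 1/(1 + e^(-0.1*(8 - 29)))
Exponent = -0.1 * -21 = 2.1
e^(2.1) = 8.16617
P = 1/(1 + 8.16617) = 0.109097
Percentage = 10.9


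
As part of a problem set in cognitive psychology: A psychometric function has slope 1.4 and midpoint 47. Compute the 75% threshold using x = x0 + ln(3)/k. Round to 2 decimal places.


At P = 0.75: 0.75 = 1/(1 + e^(-k*(x-x0)))
Solving: e^(-k*(x-x0)) = 1/3
x = x0 + ln(3)/k
ln(3) = 1.0986
x = 47 + 1.0986/1.4
= 47 + 0.7847
= 47.78


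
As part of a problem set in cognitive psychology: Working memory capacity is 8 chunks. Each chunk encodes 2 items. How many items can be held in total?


Total items = chunks * items_per_chunk
= 8 * 2
= 16


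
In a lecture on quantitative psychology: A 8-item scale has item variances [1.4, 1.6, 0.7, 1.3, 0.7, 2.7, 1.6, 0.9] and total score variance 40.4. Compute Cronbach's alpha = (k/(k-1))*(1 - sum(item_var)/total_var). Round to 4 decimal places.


alpha = (k/(k-1)) * (1 - sum(s_i^2)/s_total^2)
sum(item variances) = 10.9
k/(k-1) = 8/7 = 1.142857
1 - 10.9/40.4 = 1 - 0.269802 = 0.730198
alpha = 1.142857 * 0.730198
= 0.8345


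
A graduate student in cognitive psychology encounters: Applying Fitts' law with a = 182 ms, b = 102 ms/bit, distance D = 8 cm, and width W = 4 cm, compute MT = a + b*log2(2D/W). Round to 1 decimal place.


MT = 182 + 102 * log2(2*8/4)
2D/W = 4.0
log2(4.0) = 2.0
MT = 182 + 102 * 2.0
= 386.0 ms


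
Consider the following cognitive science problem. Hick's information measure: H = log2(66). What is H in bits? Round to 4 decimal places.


H = log2(n)
H = log2(66)
= 6.0444


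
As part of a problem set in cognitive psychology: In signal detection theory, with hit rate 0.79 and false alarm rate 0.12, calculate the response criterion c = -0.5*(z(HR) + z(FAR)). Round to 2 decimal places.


c = -0.5 * (z(HR) + z(FAR))
z(0.79) = 0.8064
z(0.12) = -1.175
c = -0.5 * (0.8064 + -1.175)
= -0.5 * -0.3686
= 0.18


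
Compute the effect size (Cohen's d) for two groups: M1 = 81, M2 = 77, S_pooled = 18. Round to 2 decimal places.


Cohen's d = (M1 - M2) / S_pooled
= (81 - 77) / 18
= 4 / 18
= 0.22


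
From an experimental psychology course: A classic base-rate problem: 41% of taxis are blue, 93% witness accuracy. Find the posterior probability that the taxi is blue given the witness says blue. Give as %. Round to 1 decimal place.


P(blue | says blue) = P(says blue | blue)*P(blue) / [P(says blue | blue)*P(blue) + P(says blue | not blue)*P(not blue)]
Numerator = 0.93 * 0.41 = 0.3813
False identification = 0.07 * 0.59 = 0.0413
P = 0.3813 / (0.3813 + 0.0413)
= 0.3813 / 0.4226
As percentage = 90.2


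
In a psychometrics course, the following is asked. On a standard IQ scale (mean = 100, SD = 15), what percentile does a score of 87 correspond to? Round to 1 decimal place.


z = (IQ - mean) / SD
z = (87 - 100) / 15 = -0.8667
Percentile = Phi(-0.8667) * 100
Phi(-0.8667) = 0.193053
= 19.3


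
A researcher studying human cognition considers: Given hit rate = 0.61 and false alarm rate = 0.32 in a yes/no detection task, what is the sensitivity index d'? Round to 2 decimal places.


d' = z(HR) - z(FAR)
z(0.61) = 0.2793
z(0.32) = -0.4677
d' = 0.2793 - -0.4677
= 0.75


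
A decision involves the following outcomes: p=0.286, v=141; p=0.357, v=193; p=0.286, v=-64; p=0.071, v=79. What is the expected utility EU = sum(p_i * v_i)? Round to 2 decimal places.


EU = sum(p_i * v_i)
0.286 * 141 = 40.326
0.357 * 193 = 68.901
0.286 * -64 = -18.304
0.071 * 79 = 5.609
EU = 40.326 + 68.901 + -18.304 + 5.609
= 96.53


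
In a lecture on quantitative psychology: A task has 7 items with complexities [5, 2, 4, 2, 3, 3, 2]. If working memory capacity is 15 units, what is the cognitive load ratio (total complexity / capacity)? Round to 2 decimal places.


Total complexity = 5 + 2 + 4 + 2 + 3 + 3 + 2 = 21
Load = total / capacity = 21 / 15
= 1.40


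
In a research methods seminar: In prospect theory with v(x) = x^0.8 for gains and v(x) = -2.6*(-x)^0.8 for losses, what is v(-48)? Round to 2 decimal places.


Since x = -48 < 0, use v(x) = -lambda*(-x)^alpha
(-x) = 48
48^0.8 = 22.1306
v(-48) = -2.6 * 22.1306
= -57.54


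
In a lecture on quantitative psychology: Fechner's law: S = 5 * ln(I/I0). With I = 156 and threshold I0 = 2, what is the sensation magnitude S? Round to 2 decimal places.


S = 5 * ln(156/2)
I/I0 = 78.0
ln(78.0) = 4.3567
S = 5 * 4.3567
= 21.78


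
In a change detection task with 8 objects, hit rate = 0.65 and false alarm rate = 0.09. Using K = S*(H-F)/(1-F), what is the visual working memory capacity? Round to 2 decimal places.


K = S * (H - F) / (1 - F)
H - F = 0.56
1 - F = 0.91
K = 8 * 0.56 / 0.91
= 4.92


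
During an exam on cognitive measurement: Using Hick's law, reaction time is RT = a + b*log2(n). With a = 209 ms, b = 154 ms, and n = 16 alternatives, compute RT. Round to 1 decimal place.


RT = 209 + 154 * log2(16)
log2(16) = 4.0
RT = 209 + 154 * 4.0
= 209 + 616.0
= 825.0 ms


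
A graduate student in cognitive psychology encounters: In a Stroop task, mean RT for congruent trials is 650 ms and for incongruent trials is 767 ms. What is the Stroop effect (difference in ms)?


Stroop effect = RT(incongruent) - RT(congruent)
= 767 - 650
= 117 ms


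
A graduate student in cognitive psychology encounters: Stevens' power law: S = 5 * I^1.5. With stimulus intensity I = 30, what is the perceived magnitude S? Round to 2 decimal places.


S = 5 * 30^1.5
30^1.5 = 164.3168
S = 5 * 164.3168
= 821.58


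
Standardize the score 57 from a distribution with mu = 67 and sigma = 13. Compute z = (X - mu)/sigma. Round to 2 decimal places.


z = (X - mu) / sigma
= (57 - 67) / 13
= -10 / 13
= -0.77


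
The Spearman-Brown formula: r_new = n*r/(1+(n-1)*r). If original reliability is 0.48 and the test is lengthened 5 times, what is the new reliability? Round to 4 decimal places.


r_new = n*r / (1 + (n-1)*r)
Numerator = 5 * 0.48 = 2.4
Denominator = 1 + 4 * 0.48 = 2.92
r_new = 2.4 / 2.92
= 0.8219


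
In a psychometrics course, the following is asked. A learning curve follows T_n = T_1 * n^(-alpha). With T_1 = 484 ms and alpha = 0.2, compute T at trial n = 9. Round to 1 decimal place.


T_n = 484 * 9^(-0.2)
9^(-0.2) = 0.644394
T_n = 484 * 0.644394
= 311.9 ms


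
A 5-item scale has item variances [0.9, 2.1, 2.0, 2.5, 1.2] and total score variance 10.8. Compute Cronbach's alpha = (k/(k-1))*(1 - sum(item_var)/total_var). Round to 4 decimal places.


alpha = (k/(k-1)) * (1 - sum(s_i^2)/s_total^2)
sum(item variances) = 8.7
k/(k-1) = 5/4 = 1.25
1 - 8.7/10.8 = 1 - 0.805556 = 0.194444
alpha = 1.25 * 0.194444
= 0.2431


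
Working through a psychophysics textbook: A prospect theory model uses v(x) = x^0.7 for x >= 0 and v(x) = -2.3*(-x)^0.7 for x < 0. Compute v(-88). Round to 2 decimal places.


Since x = -88 < 0, use v(x) = -lambda*(-x)^alpha
(-x) = 88
88^0.7 = 22.9688
v(-88) = -2.3 * 22.9688
= -52.83


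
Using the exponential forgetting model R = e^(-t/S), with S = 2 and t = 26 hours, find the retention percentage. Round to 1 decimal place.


R = e^(-t/S)
-t/S = -26/2 = -13.0
R = e^(-13.0) = 2e-06
Percentage = 2e-06 * 100
= 0.0


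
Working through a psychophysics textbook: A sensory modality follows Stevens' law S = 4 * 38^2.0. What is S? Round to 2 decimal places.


S = 4 * 38^2.0
38^2.0 = 1444.0
S = 4 * 1444.0
= 5776.00


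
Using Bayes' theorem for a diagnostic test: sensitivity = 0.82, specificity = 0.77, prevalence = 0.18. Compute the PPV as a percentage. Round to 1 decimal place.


PPV = (sens * prev) / (sens * prev + (1-spec) * (1-prev))
Numerator = 0.82 * 0.18 = 0.1476
P(positive and no disease) = (1 - spec) * (1 - prev) = (1 - 0.77) * (1 - 0.18) = 0.1886
Denominator = 0.1476 + 0.1886 = 0.3362
PPV = 0.1476 / 0.3362 = 0.439024
As percentage = 43.9


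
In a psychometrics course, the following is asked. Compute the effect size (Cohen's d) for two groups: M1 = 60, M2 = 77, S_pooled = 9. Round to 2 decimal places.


Cohen's d = (M1 - M2) / S_pooled
= (60 - 77) / 9
= -17 / 9
= -1.89


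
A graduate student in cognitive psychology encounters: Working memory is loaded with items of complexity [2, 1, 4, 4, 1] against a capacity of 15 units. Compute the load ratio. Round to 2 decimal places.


Total complexity = 2 + 1 + 4 + 4 + 1 = 12
Load = total / capacity = 12 / 15
= 0.80


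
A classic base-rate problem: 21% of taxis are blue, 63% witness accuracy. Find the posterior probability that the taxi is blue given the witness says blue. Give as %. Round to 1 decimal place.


P(blue | says blue) = P(says blue | blue)*P(blue) / [P(says blue | blue)*P(blue) + P(says blue | not blue)*P(not blue)]
Numerator = 0.63 * 0.21 = 0.1323
False identification = 0.37 * 0.79 = 0.2923
P = 0.1323 / (0.1323 + 0.2923)
= 0.1323 / 0.4246
As percentage = 31.2


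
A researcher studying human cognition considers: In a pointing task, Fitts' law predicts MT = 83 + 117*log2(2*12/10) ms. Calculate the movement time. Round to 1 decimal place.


MT = 83 + 117 * log2(2*12/10)
2D/W = 2.4
log2(2.4) = 1.263
MT = 83 + 117 * 1.263
= 230.8 ms


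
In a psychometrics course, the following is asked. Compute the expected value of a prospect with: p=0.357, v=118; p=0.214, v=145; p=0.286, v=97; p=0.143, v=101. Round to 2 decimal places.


EU = sum(p_i * v_i)
0.357 * 118 = 42.126
0.214 * 145 = 31.03
0.286 * 97 = 27.742
0.143 * 101 = 14.443
EU = 42.126 + 31.03 + 27.742 + 14.443
= 115.34


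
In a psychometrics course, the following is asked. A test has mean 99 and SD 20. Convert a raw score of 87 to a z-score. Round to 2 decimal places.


z = (X - mu) / sigma
= (87 - 99) / 20
= -12 / 20
= -0.60


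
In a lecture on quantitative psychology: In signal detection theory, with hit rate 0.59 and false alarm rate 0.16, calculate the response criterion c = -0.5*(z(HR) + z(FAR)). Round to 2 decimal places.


c = -0.5 * (z(HR) + z(FAR))
z(0.59) = 0.2275
z(0.16) = -0.9945
c = -0.5 * (0.2275 + -0.9945)
= -0.5 * -0.767
= 0.38


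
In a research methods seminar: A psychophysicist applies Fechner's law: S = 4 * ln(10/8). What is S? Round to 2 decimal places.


S = 4 * ln(10/8)
I/I0 = 1.25
ln(1.25) = 0.2231
S = 4 * 0.2231
= 0.89


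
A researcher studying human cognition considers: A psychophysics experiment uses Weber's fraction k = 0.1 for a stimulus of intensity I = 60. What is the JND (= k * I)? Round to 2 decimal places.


JND = k * I
JND = 0.1 * 60
= 6.00


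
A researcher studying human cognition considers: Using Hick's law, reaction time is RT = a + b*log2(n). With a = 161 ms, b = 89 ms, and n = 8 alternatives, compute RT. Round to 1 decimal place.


RT = 161 + 89 * log2(8)
log2(8) = 3.0
RT = 161 + 89 * 3.0
= 161 + 267.0
= 428.0 ms


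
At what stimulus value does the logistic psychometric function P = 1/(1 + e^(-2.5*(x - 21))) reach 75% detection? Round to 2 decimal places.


At P = 0.75: 0.75 = 1/(1 + e^(-k*(x-x0)))
Solving: e^(-k*(x-x0)) = 1/3
x = x0 + ln(3)/k
ln(3) = 1.0986
x = 21 + 1.0986/2.5
= 21 + 0.4394
= 21.44


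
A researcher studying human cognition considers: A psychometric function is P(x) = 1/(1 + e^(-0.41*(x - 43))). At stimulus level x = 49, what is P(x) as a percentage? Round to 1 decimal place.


P(x) = 1/(1 + e^(-0.41*(49 - 43)))
Exponent = -0.41 * 6 = -2.46
e^(-2.46) = 0.085435
P = 1/(1 + 0.085435) = 0.92129
Percentage = 92.1


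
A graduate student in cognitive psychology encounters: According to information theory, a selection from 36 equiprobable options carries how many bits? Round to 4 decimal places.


H = log2(n)
H = log2(36)
= 5.1699


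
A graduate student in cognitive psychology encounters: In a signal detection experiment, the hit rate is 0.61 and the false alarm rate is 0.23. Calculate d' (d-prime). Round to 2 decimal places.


d' = z(HR) - z(FAR)
z(0.61) = 0.2793
z(0.23) = -0.7388
d' = 0.2793 - -0.7388
= 1.02


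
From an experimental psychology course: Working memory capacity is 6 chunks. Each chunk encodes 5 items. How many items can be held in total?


Total items = chunks * items_per_chunk
= 6 * 5
= 30


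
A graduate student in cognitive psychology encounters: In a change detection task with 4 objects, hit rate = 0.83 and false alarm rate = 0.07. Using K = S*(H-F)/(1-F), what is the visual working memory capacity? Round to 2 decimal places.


K = S * (H - F) / (1 - F)
H - F = 0.76
1 - F = 0.93
K = 4 * 0.76 / 0.93
= 3.27


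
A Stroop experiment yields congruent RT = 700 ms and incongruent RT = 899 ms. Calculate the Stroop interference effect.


Stroop effect = RT(incongruent) - RT(congruent)
= 899 - 700
= 199 ms


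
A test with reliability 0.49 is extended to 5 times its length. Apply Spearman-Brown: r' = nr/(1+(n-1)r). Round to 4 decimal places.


r_new = n*r / (1 + (n-1)*r)
Numerator = 5 * 0.49 = 2.45
Denominator = 1 + 4 * 0.49 = 2.96
r_new = 2.45 / 2.96
= 0.8277


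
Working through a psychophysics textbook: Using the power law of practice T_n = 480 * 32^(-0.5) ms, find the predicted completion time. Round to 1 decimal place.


T_n = 480 * 32^(-0.5)
32^(-0.5) = 0.176777
T_n = 480 * 0.176777
= 84.9 ms


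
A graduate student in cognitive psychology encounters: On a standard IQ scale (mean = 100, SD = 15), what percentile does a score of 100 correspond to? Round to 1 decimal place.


z = (IQ - mean) / SD
z = (100 - 100) / 15 = 0.0
Percentile = Phi(0.0) * 100
Phi(0.0) = 0.5
= 50.0


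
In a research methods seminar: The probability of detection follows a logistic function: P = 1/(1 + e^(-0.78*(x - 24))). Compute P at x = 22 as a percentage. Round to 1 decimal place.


P(x) = 1/(1 + e^(-0.78*(22 - 24)))
Exponent = -0.78 * -2 = 1.56
e^(1.56) = 4.758821
P = 1/(1 + 4.758821) = 0.173647
Percentage = 17.4


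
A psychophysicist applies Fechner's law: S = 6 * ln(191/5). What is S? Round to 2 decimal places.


S = 6 * ln(191/5)
I/I0 = 38.2
ln(38.2) = 3.6428
S = 6 * 3.6428
= 21.86


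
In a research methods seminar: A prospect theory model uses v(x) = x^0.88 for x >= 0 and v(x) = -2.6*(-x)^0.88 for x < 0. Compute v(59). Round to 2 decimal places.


Since x = 59 >= 0, use v(x) = x^0.88
59^0.88 = 36.1701
v(59) = 36.17
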